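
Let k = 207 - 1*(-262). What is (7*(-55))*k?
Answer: -180565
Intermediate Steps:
k = 469 (k = 207 + 262 = 469)
(7*(-55))*k = (7*(-55))*469 = -385*469 = -180565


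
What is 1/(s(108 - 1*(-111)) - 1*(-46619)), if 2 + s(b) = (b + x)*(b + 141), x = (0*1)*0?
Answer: 1/125457 ≈ 7.9709e-6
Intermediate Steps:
x = 0 (x = 0*0 = 0)
s(b) = -2 + b*(141 + b) (s(b) = -2 + (b + 0)*(b + 141) = -2 + b*(141 + b))
1/(s(108 - 1*(-111)) - 1*(-46619)) = 1/((-2 + (108 - 1*(-111))² + 141*(108 - 1*(-111))) - 1*(-46619)) = 1/((-2 + (108 + 111)² + 141*(108 + 111)) + 46619) = 1/((-2 + 219² + 141*219) + 46619) = 1/((-2 + 47961 + 30879) + 46619) = 1/(78838 + 46619) = 1/125457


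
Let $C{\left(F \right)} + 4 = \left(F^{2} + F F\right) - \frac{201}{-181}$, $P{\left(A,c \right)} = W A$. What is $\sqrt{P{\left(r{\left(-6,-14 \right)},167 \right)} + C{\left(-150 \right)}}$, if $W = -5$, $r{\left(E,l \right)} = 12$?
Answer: $\frac{\sqrt{1472184677}}{181} \approx 211.98$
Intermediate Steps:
$P{\left(A,c \right)} = - 5 A$
$C{\left(F \right)} = - \frac{523}{181} + 2 F^{2}$ ($C{\left(F \right)} = -4 - \left(- \frac{201}{181} - F^{2} - F F\right) = -4 + \left(\left(F^{2} + F^{2}\right) - - \frac{201}{181}\right) = -4 + \left(2 F^{2} + \frac{201}{181}\right) = -4 + \left(\frac{201}{181} + 2 F^{2}\right) = - \frac{523}{181} + 2 F^{2}$)
$\sqrt{P{\left(r{\left(-6,-14 \right)},167 \right)} + C{\left(-150 \right)}} = \sqrt{\left(-5\right) 12 - \left(\frac{523}{181} - 2 \left(-150\right)^{2}\right)} = \sqrt{-60 + \left(- \frac{523}{181} + 2 \cdot 22500\right)} = \sqrt{-60 + \left(- \frac{523}{181} + 45000\right)} = \sqrt{-60 + \frac{8144477}{181}} = \sqrt{\frac{8133617}{181}} = \frac{\sqrt{1472184677}}{181}$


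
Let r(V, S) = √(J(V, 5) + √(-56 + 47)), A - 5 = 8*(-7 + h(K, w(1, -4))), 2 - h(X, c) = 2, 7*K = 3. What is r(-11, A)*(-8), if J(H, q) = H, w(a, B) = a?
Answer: -8*√(-11 + 3*I) ≈ -3.5855 - 26.774*I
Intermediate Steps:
K = 3/7 (K = (⅐)*3 = 3/7 ≈ 0.42857)
h(X, c) = 0 (h(X, c) = 2 - 1*2 = 2 - 2 = 0)
A = -51 (A = 5 + 8*(-7 + 0) = 5 + 8*(-7) = 5 - 56 = -51)
r(V, S) = √(V + 3*I) (r(V, S) = √(V + √(-56 + 47)) = √(V + √(-9)) = √(V + 3*I))
r(-11, A)*(-8) = √(-11 + 3*I)*(-8) = -8*√(-11 + 3*I)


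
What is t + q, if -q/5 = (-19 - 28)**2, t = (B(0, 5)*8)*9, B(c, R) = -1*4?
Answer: -11333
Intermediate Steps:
B(c, R) = -4
t = -288 (t = -4*8*9 = -32*9 = -288)
q = -11045 (q = -5*(-19 - 28)**2 = -5*(-47)**2 = -5*2209 = -11045)
t + q = -288 - 11045 = -11333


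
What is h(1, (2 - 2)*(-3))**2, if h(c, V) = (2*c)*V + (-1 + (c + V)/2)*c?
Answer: 1/4 ≈ 0.25000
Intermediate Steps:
h(c, V) = c*(-1 + V/2 + c/2) + 2*V*c (h(c, V) = 2*V*c + (-1 + (V + c)*(1/2))*c = 2*V*c + (-1 + (V/2 + c/2))*c = 2*V*c + (-1 + V/2 + c/2)*c = 2*V*c + c*(-1 + V/2 + c/2) = c*(-1 + V/2 + c/2) + 2*V*c)
h(1, (2 - 2)*(-3))**2 = ((1/2)*1*(-2 + 1 + 5*((2 - 2)*(-3))))**2 = ((1/2)*1*(-2 + 1 + 5*(0*(-3))))**2 = ((1/2)*1*(-2 + 1 + 5*0))**2 = ((1/2)*1*(-2 + 1 + 0))**2 = ((1/2)*1*(-1))**2 = (-1/2)**2 = 1/4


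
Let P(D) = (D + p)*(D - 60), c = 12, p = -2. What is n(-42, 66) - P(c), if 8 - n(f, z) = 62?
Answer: 426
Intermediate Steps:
n(f, z) = -54 (n(f, z) = 8 - 1*62 = 8 - 62 = -54)
P(D) = (-60 + D)*(-2 + D) (P(D) = (D - 2)*(D - 60) = (-2 + D)*(-60 + D) = (-60 + D)*(-2 + D))
n(-42, 66) - P(c) = -54 - (120 + 12**2 - 62*12) = -54 - (120 + 144 - 744) = -54 - 1*(-480) = -54 + 480 = 426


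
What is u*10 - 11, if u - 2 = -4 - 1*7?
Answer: -101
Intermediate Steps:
u = -9 (u = 2 + (-4 - 1*7) = 2 + (-4 - 7) = 2 - 11 = -9)
u*10 - 11 = -9*10 - 11 = -90 - 11 = -101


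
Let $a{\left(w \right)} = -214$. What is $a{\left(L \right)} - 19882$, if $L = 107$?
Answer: $-20096$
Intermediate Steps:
$a{\left(L \right)} - 19882 = -214 - 19882 = -20096$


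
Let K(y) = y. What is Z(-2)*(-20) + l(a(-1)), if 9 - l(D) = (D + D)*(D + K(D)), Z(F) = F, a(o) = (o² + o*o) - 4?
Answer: 33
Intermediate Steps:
a(o) = -4 + 2*o² (a(o) = (o² + o²) - 4 = 2*o² - 4 = -4 + 2*o²)
l(D) = 9 - 4*D² (l(D) = 9 - (D + D)*(D + D) = 9 - 2*D*2*D = 9 - 4*D²)
Z(-2)*(-20) + l(a(-1)) = -2*(-20) + (9 - 4*(-4 + 2*(-1)²)²) = 40 + (9 - 4*(-4 + 2*1)²) = 40 + (9 - 4*(-4 + 2)²) = 40 + (9 - 4*(-2)²) = 40 + (9 - 4*4) = 40 + (9 - 16) = 40 - 7 = 33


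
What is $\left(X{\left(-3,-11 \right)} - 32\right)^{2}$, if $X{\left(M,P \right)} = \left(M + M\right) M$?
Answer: $196$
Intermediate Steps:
$X{\left(M,P \right)} = 2 M^{2}$ ($X{\left(M,P \right)} = 2 M M = 2 M^{2}$)
$\left(X{\left(-3,-11 \right)} - 32\right)^{2} = \left(2 \left(-3\right)^{2} - 32\right)^{2} = \left(2 \cdot 9 - 32\right)^{2} = \left(18 - 32\right)^{2} = \left(-14\right)^{2} = 196$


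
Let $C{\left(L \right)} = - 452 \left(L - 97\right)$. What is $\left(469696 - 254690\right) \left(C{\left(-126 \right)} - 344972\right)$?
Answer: $-52499305056$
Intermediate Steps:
$C{\left(L \right)} = 43844 - 452 L$ ($C{\left(L \right)} = - 452 \left(-97 + L\right) = 43844 - 452 L$)
$\left(469696 - 254690\right) \left(C{\left(-126 \right)} - 344972\right) = \left(469696 - 254690\right) \left(\left(43844 - -56952\right) - 344972\right) = \left(469696 - 254690\right) \left(\left(43844 + 56952\right) - 344972\right) = 215006 \left(100796 - 344972\right) = 215006 \left(-244176\right) = -52499305056$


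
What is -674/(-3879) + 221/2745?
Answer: 300821/1183095 ≈ 0.25427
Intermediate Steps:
-674/(-3879) + 221/2745 = -674*(-1/3879) + 221*(1/2745) = 674/3879 + 221/2745 = 300821/1183095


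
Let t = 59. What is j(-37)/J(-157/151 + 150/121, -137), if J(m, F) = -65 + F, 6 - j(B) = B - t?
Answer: -51/101 ≈ -0.50495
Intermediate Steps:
j(B) = 65 - B (j(B) = 6 - (B - 1*59) = 6 - (B - 59) = 6 - (-59 + B) = 6 + (59 - B) = 65 - B)
j(-37)/J(-157/151 + 150/121, -137) = (65 - 1*(-37))/(-65 - 137) = (65 + 37)/(-202) = 102*(-1/202) = -51/101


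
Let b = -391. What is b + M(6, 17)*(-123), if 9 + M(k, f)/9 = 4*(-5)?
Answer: 31712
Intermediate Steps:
M(k, f) = -261 (M(k, f) = -81 + 9*(4*(-5)) = -81 + 9*(-20) = -81 - 180 = -261)
b + M(6, 17)*(-123) = -391 - 261*(-123) = -391 + 32103 = 31712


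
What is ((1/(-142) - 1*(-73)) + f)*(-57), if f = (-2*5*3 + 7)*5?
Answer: 340005/142 ≈ 2394.4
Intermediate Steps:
f = -115 (f = (-10*3 + 7)*5 = (-30 + 7)*5 = -23*5 = -115)
((1/(-142) - 1*(-73)) + f)*(-57) = ((1/(-142) - 1*(-73)) - 115)*(-57) = ((-1/142 + 73) - 115)*(-57) = (10365/142 - 115)*(-57) = -5965/142*(-57) = 340005/142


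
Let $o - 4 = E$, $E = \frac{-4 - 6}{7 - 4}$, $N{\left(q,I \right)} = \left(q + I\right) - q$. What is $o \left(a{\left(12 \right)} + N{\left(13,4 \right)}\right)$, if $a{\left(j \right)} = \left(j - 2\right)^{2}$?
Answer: $\frac{208}{3} \approx 69.333$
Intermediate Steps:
$N{\left(q,I \right)} = I$ ($N{\left(q,I \right)} = \left(I + q\right) - q = I$)
$a{\left(j \right)} = \left(-2 + j\right)^{2}$
$E = - \frac{10}{3}$ ($E = \frac{-4 + \left(-8 + 2\right)}{3} = \left(-4 - 6\right) \frac{1}{3} = \left(-10\right) \frac{1}{3} = - \frac{10}{3} \approx -3.3333$)
$o = \frac{2}{3}$ ($o = 4 - \frac{10}{3} = \frac{2}{3} \approx 0.66667$)
$o \left(a{\left(12 \right)} + N{\left(13,4 \right)}\right) = \frac{2 \left(\left(-2 + 12\right)^{2} + 4\right)}{3} = \frac{2 \left(10^{2} + 4\right)}{3} = \frac{2 \left(100 + 4\right)}{3} = \frac{2}{3} \cdot 104 = \frac{208}{3}$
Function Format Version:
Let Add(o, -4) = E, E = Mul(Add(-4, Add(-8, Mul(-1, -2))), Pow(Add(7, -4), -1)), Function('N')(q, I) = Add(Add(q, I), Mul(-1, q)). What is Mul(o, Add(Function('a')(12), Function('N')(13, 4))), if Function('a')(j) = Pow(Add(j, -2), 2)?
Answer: Rational(208, 3) ≈ 69.333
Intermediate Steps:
Function('N')(q, I) = I (Function('N')(q, I) = Add(Add(I, q), Mul(-1, q)) = I)
Function('a')(j) = Pow(Add(-2, j), 2)
E = Rational(-10, 3) (E = Mul(Add(-4, Add(-8, 2)), Pow(3, -1)) = Mul(Add(-4, -6), Rational(1, 3)) = Mul(-10, Rational(1, 3)) = Rational(-10, 3) ≈ -3.3333)
o = Rational(2, 3) (o = Add(4, Rational(-10, 3)) = Rational(2, 3) ≈ 0.66667)
Mul(o, Add(Function('a')(12), Function('N')(13, 4))) = Mul(Rational(2, 3), Add(Pow(Add(-2, 12), 2), 4)) = Mul(Rational(2, 3), Add(Pow(10, 2), 4)) = Mul(Rational(2, 3), Add(100, 4)) = Mul(Rational(2, 3), 104) = Rational(208, 3)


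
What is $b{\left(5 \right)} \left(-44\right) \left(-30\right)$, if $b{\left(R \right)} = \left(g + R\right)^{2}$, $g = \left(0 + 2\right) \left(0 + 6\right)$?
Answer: $381480$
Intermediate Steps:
$g = 12$ ($g = 2 \cdot 6 = 12$)
$b{\left(R \right)} = \left(12 + R\right)^{2}$
$b{\left(5 \right)} \left(-44\right) \left(-30\right) = \left(12 + 5\right)^{2} \left(-44\right) \left(-30\right) = 17^{2} \left(-44\right) \left(-30\right) = 289 \left(-44\right) \left(-30\right) = \left(-12716\right) \left(-30\right) = 381480$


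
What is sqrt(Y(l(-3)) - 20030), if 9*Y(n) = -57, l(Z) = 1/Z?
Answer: I*sqrt(180327)/3 ≈ 141.55*I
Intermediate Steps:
Y(n) = -19/3 (Y(n) = (1/9)*(-57) = -19/3)
sqrt(Y(l(-3)) - 20030) = sqrt(-19/3 - 20030) = sqrt(-60109/3) = I*sqrt(180327)/3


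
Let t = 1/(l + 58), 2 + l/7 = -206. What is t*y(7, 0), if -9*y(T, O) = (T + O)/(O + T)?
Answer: 1/12582 ≈ 7.9479e-5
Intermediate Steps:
l = -1456 (l = -14 + 7*(-206) = -14 - 1442 = -1456)
y(T, O) = -⅑ (y(T, O) = -(T + O)/(9*(O + T)) = -(O + T)/(9*(O + T)) = -⅑*1 = -⅑)
t = -1/1398 (t = 1/(-1456 + 58) = 1/(-1398) = -1/1398 ≈ -0.00071531)
t*y(7, 0) = -1/1398*(-⅑) = 1/12582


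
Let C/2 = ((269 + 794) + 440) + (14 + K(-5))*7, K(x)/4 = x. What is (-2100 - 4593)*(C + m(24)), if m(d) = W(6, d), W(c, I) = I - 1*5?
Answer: -19684113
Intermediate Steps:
K(x) = 4*x
W(c, I) = -5 + I (W(c, I) = I - 5 = -5 + I)
m(d) = -5 + d
C = 2922 (C = 2*(((269 + 794) + 440) + (14 + 4*(-5))*7) = 2*((1063 + 440) + (14 - 20)*7) = 2*(1503 - 6*7) = 2*(1503 - 42) = 2*1461 = 2922)
(-2100 - 4593)*(C + m(24)) = (-2100 - 4593)*(2922 + (-5 + 24)) = -6693*(2922 + 19) = -6693*2941 = -19684113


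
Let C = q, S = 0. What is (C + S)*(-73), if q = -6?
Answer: 438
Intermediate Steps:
C = -6
(C + S)*(-73) = (-6 + 0)*(-73) = -6*(-73) = 438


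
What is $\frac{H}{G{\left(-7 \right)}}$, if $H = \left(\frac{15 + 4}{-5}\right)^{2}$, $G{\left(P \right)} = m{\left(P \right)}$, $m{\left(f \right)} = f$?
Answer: $- \frac{361}{175} \approx -2.0629$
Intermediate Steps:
$G{\left(P \right)} = P$
$H = \frac{361}{25}$ ($H = \left(19 \left(- \frac{1}{5}\right)\right)^{2} = \left(- \frac{19}{5}\right)^{2} = \frac{361}{25} \approx 14.44$)
$\frac{H}{G{\left(-7 \right)}} = \frac{361}{25 \left(-7\right)} = \frac{361}{25} \left(- \frac{1}{7}\right) = - \frac{361}{175}$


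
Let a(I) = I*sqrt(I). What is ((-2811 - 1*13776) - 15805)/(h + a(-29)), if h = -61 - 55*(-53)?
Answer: -92446768/8169705 - 939368*I*sqrt(29)/8169705 ≈ -11.316 - 0.6192*I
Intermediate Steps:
a(I) = I**(3/2)
h = 2854 (h = -61 + 2915 = 2854)
((-2811 - 1*13776) - 15805)/(h + a(-29)) = ((-2811 - 1*13776) - 15805)/(2854 + (-29)**(3/2)) = ((-2811 - 13776) - 15805)/(2854 - 29*I*sqrt(29)) = (-16587 - 15805)/(2854 - 29*I*sqrt(29)) = -32392/(2854 - 29*I*sqrt(29))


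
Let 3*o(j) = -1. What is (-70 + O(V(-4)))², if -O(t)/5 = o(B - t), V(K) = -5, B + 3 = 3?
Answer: 42025/9 ≈ 4669.4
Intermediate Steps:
B = 0 (B = -3 + 3 = 0)
o(j) = -⅓ (o(j) = (⅓)*(-1) = -⅓)
O(t) = 5/3 (O(t) = -5*(-⅓) = 5/3)
(-70 + O(V(-4)))² = (-70 + 5/3)² = (-205/3)² = 42025/9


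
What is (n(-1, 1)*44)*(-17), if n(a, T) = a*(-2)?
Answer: -1496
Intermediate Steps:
n(a, T) = -2*a
(n(-1, 1)*44)*(-17) = (-2*(-1)*44)*(-17) = (2*44)*(-17) = 88*(-17) = -1496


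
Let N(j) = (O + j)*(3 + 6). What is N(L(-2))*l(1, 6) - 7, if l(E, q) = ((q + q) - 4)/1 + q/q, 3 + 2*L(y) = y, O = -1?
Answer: -581/2 ≈ -290.50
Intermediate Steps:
L(y) = -3/2 + y/2
N(j) = -9 + 9*j (N(j) = (-1 + j)*(3 + 6) = (-1 + j)*9 = -9 + 9*j)
l(E, q) = -3 + 2*q (l(E, q) = (2*q - 4)*1 + 1 = (-4 + 2*q)*1 + 1 = (-4 + 2*q) + 1 = -3 + 2*q)
N(L(-2))*l(1, 6) - 7 = (-9 + 9*(-3/2 + (1/2)*(-2)))*(-3 + 2*6) - 7 = (-9 + 9*(-3/2 - 1))*(-3 + 12) - 7 = (-9 + 9*(-5/2))*9 - 7 = (-9 - 45/2)*9 - 7 = -63/2*9 - 7 = -567/2 - 7 = -581/2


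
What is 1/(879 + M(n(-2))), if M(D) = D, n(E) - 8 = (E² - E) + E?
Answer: 1/891 ≈ 0.0011223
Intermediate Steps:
n(E) = 8 + E² (n(E) = 8 + ((E² - E) + E) = 8 + E²)
1/(879 + M(n(-2))) = 1/(879 + (8 + (-2)²)) = 1/(879 + (8 + 4)) = 1/(879 + 12) = 1/891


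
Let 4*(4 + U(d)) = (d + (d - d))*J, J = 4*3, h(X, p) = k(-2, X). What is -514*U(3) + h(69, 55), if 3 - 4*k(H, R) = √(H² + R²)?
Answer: -10277/4 - √4765/4 ≈ -2586.5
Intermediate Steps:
k(H, R) = ¾ - √(H² + R²)/4
h(X, p) = ¾ - √(4 + X²)/4 (h(X, p) = ¾ - √((-2)² + X²)/4 = ¾ - √(4 + X²)/4)
J = 12
U(d) = -4 + 3*d (U(d) = -4 + ((d + (d - d))*12)/4 = -4 + ((d + 0)*12)/4 = -4 + (d*12)/4 = -4 + (12*d)/4 = -4 + 3*d)
-514*U(3) + h(69, 55) = -514*(-4 + 3*3) + (¾ - √(4 + 69²)/4) = -514*(-4 + 9) + (¾ - √(4 + 4761)/4) = -514*5 + (¾ - √4765/4) = -2570 + (¾ - √4765/4) = -10277/4 - √4765/4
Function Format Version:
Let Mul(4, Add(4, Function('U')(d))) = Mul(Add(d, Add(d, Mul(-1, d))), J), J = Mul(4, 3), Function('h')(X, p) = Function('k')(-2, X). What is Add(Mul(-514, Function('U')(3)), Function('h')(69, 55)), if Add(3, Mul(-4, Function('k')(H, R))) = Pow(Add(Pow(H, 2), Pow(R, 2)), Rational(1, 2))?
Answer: Add(Rational(-10277, 4), Mul(Rational(-1, 4), Pow(4765, Rational(1, 2)))) ≈ -2586.5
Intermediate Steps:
Function('k')(H, R) = Add(Rational(3, 4), Mul(Rational(-1, 4), Pow(Add(Pow(H, 2), Pow(R, 2)), Rational(1, 2))))
Function('h')(X, p) = Add(Rational(3, 4), Mul(Rational(-1, 4), Pow(Add(4, Pow(X, 2)), Rational(1, 2)))) (Function('h')(X, p) = Add(Rational(3, 4), Mul(Rational(-1, 4), Pow(Add(Pow(-2, 2), Pow(X, 2)), Rational(1, 2)))) = Add(Rational(3, 4), Mul(Rational(-1, 4), Pow(Add(4, Pow(X, 2)), Rational(1, 2)))))
J = 12
Function('U')(d) = Add(-4, Mul(3, d)) (Function('U')(d) = Add(-4, Mul(Rational(1, 4), Mul(Add(d, Add(d, Mul(-1, d))), 12))) = Add(-4, Mul(Rational(1, 4), Mul(Add(d, 0), 12))) = Add(-4, Mul(Rational(1, 4), Mul(d, 12))) = Add(-4, Mul(Rational(1, 4), Mul(12, d))) = Add(-4, Mul(3, d)))
Add(Mul(-514, Function('U')(3)), Function('h')(69, 55)) = Add(Mul(-514, Add(-4, Mul(3, 3))), Add(Rational(3, 4), Mul(Rational(-1, 4), Pow(Add(4, Pow(69, 2)), Rational(1, 2))))) = Add(Mul(-514, Add(-4, 9)), Add(Rational(3, 4), Mul(Rational(-1, 4), Pow(Add(4, 4761), Rational(1, 2))))) = Add(Mul(-514, 5), Add(Rational(3, 4), Mul(Rational(-1, 4), Pow(4765, Rational(1, 2))))) = Add(-2570, Add(Rational(3, 4), Mul(Rational(-1, 4), Pow(4765, Rational(1, 2))))) = Add(Rational(-10277, 4), Mul(Rational(-1, 4), Pow(4765, Rational(1, 2))))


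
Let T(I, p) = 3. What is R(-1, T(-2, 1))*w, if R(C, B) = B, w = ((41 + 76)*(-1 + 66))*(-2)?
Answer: -45630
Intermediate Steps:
w = -15210 (w = (117*65)*(-2) = 7605*(-2) = -15210)
R(-1, T(-2, 1))*w = 3*(-15210) = -45630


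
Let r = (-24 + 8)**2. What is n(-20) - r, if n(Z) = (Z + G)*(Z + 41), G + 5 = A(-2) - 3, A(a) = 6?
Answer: -718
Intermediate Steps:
G = -2 (G = -5 + (6 - 3) = -5 + 3 = -2)
r = 256 (r = (-16)**2 = 256)
n(Z) = (-2 + Z)*(41 + Z) (n(Z) = (Z - 2)*(Z + 41) = (-2 + Z)*(41 + Z))
n(-20) - r = (-82 + (-20)**2 + 39*(-20)) - 1*256 = (-82 + 400 - 780) - 256 = -462 - 256 = -718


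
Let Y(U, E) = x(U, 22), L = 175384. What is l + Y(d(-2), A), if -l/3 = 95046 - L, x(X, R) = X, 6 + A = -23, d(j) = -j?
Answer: 241016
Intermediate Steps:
A = -29 (A = -6 - 23 = -29)
Y(U, E) = U
l = 241014 (l = -3*(95046 - 1*175384) = -3*(95046 - 175384) = -3*(-80338) = 241014)
l + Y(d(-2), A) = 241014 - 1*(-2) = 241014 + 2 = 241016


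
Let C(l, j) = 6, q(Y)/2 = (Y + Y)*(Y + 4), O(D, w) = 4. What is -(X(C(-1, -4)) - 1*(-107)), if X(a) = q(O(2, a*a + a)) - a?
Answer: -229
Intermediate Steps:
q(Y) = 4*Y*(4 + Y) (q(Y) = 2*((Y + Y)*(Y + 4)) = 2*((2*Y)*(4 + Y)) = 2*(2*Y*(4 + Y)) = 4*Y*(4 + Y))
X(a) = 128 - a (X(a) = 4*4*(4 + 4) - a = 4*4*8 - a = 128 - a)
-(X(C(-1, -4)) - 1*(-107)) = -((128 - 1*6) - 1*(-107)) = -((128 - 6) + 107) = -(122 + 107) = -1*229 = -229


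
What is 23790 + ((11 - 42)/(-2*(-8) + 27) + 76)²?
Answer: 54465879/1849 ≈ 29457.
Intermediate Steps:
23790 + ((11 - 42)/(-2*(-8) + 27) + 76)² = 23790 + (-31/(16 + 27) + 76)² = 23790 + (-31/43 + 76)² = 23790 + (3237/43)² = 23790 + 10478169/1849 = 54465879/1849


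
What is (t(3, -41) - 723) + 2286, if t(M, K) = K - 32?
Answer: 1490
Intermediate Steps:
t(M, K) = -32 + K
(t(3, -41) - 723) + 2286 = ((-32 - 41) - 723) + 2286 = (-73 - 723) + 2286 = -796 + 2286 = 1490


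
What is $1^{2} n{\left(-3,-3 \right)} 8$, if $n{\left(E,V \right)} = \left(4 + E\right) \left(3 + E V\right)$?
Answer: $96$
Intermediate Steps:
$n{\left(E,V \right)} = \left(3 + E V\right) \left(4 + E\right)$
$1^{2} n{\left(-3,-3 \right)} 8 = 1^{2} \left(12 + 3 \left(-3\right) - 3 \left(-3\right)^{2} + 4 \left(-3\right) \left(-3\right)\right) 8 = 1 \left(12 - 9 - 27 + 36\right) 8 = 1 \cdot 12 \cdot 8 = 12 \cdot 8 = 96$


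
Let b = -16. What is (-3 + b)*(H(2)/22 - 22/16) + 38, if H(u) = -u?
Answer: 5795/88 ≈ 65.852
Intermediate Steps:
(-3 + b)*(H(2)/22 - 22/16) + 38 = (-3 - 16)*(-1*2/22 - 22/16) + 38 = -19*(-2*1/22 - 22*1/16) + 38 = -19*(-1/11 - 11/8) + 38 = -19*(-129/88) + 38 = 2451/88 + 38 = 5795/88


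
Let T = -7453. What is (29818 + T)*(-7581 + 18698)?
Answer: 248631705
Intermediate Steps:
(29818 + T)*(-7581 + 18698) = (29818 - 7453)*(-7581 + 18698) = 22365*11117 = 248631705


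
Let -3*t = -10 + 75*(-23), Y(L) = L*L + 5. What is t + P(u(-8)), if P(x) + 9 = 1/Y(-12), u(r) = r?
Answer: 254495/447 ≈ 569.34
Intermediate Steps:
Y(L) = 5 + L² (Y(L) = L² + 5 = 5 + L²)
P(x) = -1340/149 (P(x) = -9 + 1/(5 + (-12)²) = -9 + 1/(5 + 144) = -9 + 1/149 = -1340/149)
t = 1735/3 (t = -(-10 + 75*(-23))/3 = -(-10 - 1725)/3 = -⅓*(-1735) = 1735/3 ≈ 578.33)
t + P(u(-8)) = 1735/3 - 1340/149 = 254495/447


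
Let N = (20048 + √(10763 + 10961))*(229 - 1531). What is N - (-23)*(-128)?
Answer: -26105440 - 2604*√5431 ≈ -2.6297e+7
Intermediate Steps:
N = -26102496 - 2604*√5431 (N = (20048 + √21724)*(-1302) = (20048 + 2*√5431)*(-1302) = -26102496 - 2604*√5431 ≈ -2.6294e+7)
N - (-23)*(-128) = (-26102496 - 2604*√5431) - (-23)*(-128) = (-26102496 - 2604*√5431) - 1*2944 = (-26102496 - 2604*√5431) - 2944 = -26105440 - 2604*√5431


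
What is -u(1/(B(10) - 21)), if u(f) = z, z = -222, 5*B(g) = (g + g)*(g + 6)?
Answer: 222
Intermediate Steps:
B(g) = 2*g*(6 + g)/5 (B(g) = ((g + g)*(g + 6))/5 = ((2*g)*(6 + g))/5 = (2*g*(6 + g))/5 = 2*g*(6 + g)/5)
u(f) = -222
-u(1/(B(10) - 21)) = -1*(-222) = 222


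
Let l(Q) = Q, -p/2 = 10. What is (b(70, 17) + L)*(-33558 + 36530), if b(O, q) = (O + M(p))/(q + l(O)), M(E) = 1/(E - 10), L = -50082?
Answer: -194237914606/1305 ≈ -1.4884e+8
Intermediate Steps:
p = -20 (p = -2*10 = -20)
M(E) = 1/(-10 + E)
b(O, q) = (-1/30 + O)/(O + q) (b(O, q) = (O + 1/(-10 - 20))/(q + O) = (O + 1/(-30))/(O + q) = (O - 1/30)/(O + q) = (-1/30 + O)/(O + q))
(b(70, 17) + L)*(-33558 + 36530) = ((-1/30 + 70)/(70 + 17) - 50082)*(-33558 + 36530) = ((2099/30)/87 - 50082)*2972 = ((1/87)*(2099/30) - 50082)*2972 = (2099/2610 - 50082)*2972 = -130711921/2610*2972 = -194237914606/1305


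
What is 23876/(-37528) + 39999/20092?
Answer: 127670735/94251572 ≈ 1.3546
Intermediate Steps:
23876/(-37528) + 39999/20092 = 23876*(-1/37528) + 39999*(1/20092) = -5969/9382 + 39999/20092 = 127670735/94251572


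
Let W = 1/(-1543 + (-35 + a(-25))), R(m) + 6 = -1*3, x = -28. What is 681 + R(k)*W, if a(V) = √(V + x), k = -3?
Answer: 1695797499/2490137 + 9*I*√53/2490137 ≈ 681.01 + 2.6312e-5*I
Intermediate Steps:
a(V) = √(-28 + V) (a(V) = √(V - 28) = √(-28 + V))
R(m) = -9 (R(m) = -6 - 1*3 = -6 - 3 = -9)
W = 1/(-1578 + I*√53) (W = 1/(-1543 + (-35 + √(-28 - 25))) = 1/(-1543 + (-35 + √(-53))) = 1/(-1543 + (-35 + I*√53)) = 1/(-1578 + I*√53) ≈ -0.0006337 - 2.924e-6*I)
681 + R(k)*W = 681 - 9*(-1578/2490137 - I*√53/2490137) = 681 + (14202/2490137 + 9*I*√53/2490137) = 1695797499/2490137 + 9*I*√53/2490137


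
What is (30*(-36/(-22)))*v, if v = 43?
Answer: 23220/11 ≈ 2110.9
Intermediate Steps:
(30*(-36/(-22)))*v = (30*(-36/(-22)))*43 = (30*(-36*(-1/22)))*43 = (30*(18/11))*43 = (540/11)*43 = 23220/11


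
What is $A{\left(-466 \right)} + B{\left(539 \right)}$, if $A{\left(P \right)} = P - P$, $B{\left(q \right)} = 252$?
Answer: $252$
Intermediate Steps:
$A{\left(P \right)} = 0$
$A{\left(-466 \right)} + B{\left(539 \right)} = 0 + 252 = 252$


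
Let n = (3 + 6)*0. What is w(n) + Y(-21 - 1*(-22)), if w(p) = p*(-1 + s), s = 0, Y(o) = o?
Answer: 1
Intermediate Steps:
n = 0 (n = 9*0 = 0)
w(p) = -p (w(p) = p*(-1 + 0) = p*(-1) = -p)
w(n) + Y(-21 - 1*(-22)) = -1*0 + (-21 - 1*(-22)) = 0 + (-21 + 22) = 0 + 1 = 1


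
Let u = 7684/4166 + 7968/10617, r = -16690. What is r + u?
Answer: -123015161244/7371737 ≈ -16687.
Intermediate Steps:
u = 19129286/7371737 (u = 7684*(1/4166) + 7968*(1/10617) = 3842/2083 + 2656/3539 = 19129286/7371737 ≈ 2.5949)
r + u = -16690 + 19129286/7371737 = -123015161244/7371737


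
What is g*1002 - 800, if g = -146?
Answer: -147092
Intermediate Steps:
g*1002 - 800 = -146*1002 - 800 = -146292 - 800 = -147092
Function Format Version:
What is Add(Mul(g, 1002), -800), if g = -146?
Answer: -147092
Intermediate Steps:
Add(Mul(g, 1002), -800) = Add(Mul(-146, 1002), -800) = Add(-146292, -800) = -147092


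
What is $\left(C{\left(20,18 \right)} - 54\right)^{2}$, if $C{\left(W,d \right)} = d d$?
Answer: $72900$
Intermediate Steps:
$C{\left(W,d \right)} = d^{2}$
$\left(C{\left(20,18 \right)} - 54\right)^{2} = \left(18^{2} - 54\right)^{2} = \left(324 - 54\right)^{2} = 270^{2} = 72900$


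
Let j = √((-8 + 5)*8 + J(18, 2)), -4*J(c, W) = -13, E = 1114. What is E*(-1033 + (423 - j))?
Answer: -679540 - 557*I*√83 ≈ -6.7954e+5 - 5074.5*I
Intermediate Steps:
J(c, W) = 13/4 (J(c, W) = -¼*(-13) = 13/4)
j = I*√83/2 (j = √((-8 + 5)*8 + 13/4) = √(-3*8 + 13/4) = √(-24 + 13/4) = √(-83/4) = I*√83/2 ≈ 4.5552*I)
E*(-1033 + (423 - j)) = 1114*(-1033 + (423 - I*√83/2)) = 1114*(-610 - I*√83/2) = -679540 - 557*I*√83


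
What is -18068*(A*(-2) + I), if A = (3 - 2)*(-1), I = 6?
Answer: -144544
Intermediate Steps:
A = -1 (A = 1*(-1) = -1)
-18068*(A*(-2) + I) = -18068*(-1*(-2) + 6) = -18068*(2 + 6) = -18068*8 = -144544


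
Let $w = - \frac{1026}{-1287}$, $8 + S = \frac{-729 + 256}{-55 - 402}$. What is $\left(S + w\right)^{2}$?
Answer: $\frac{162466231041}{4270753201} \approx 38.042$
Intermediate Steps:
$S = - \frac{3183}{457}$ ($S = -8 + \frac{-729 + 256}{-55 - 402} = -8 - \frac{473}{-457} = -8 - - \frac{473}{457} = -8 + \frac{473}{457} = - \frac{3183}{457} \approx -6.965$)
$w = \frac{114}{143}$ ($w = \left(-1026\right) \left(- \frac{1}{1287}\right) = \frac{114}{143} \approx 0.7972$)
$\left(S + w\right)^{2} = \left(- \frac{3183}{457} + \frac{114}{143}\right)^{2} = \left(- \frac{403071}{65351}\right)^{2} = \frac{162466231041}{4270753201}$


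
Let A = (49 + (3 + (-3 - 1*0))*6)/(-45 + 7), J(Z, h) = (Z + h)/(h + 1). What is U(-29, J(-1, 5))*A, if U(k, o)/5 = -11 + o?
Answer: 7595/114 ≈ 66.623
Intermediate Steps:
J(Z, h) = (Z + h)/(1 + h)
U(k, o) = -55 + 5*o (U(k, o) = 5*(-11 + o) = -55 + 5*o)
A = -49/38 (A = (49 + (3 + (-3 + 0))*6)/(-38) = (49 + (3 - 3)*6)*(-1/38) = (49 + 0*6)*(-1/38) = (49 + 0)*(-1/38) = 49*(-1/38) = -49/38 ≈ -1.2895)
U(-29, J(-1, 5))*A = (-55 + 5*((-1 + 5)/(1 + 5)))*(-49/38) = (-55 + 5*(4/6))*(-49/38) = (-55 + 5*((⅙)*4))*(-49/38) = (-55 + 5*(⅔))*(-49/38) = (-55 + 10/3)*(-49/38) = -155/3*(-49/38) = 7595/114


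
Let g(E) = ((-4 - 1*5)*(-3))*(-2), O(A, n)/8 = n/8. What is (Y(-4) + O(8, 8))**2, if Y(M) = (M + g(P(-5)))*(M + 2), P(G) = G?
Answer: 15376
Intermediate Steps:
O(A, n) = n (O(A, n) = 8*(n/8) = n)
g(E) = -54 (g(E) = ((-4 - 5)*(-3))*(-2) = -9*(-3)*(-2) = 27*(-2) = -54)
Y(M) = (-54 + M)*(2 + M) (Y(M) = (M - 54)*(M + 2) = (-54 + M)*(2 + M))
(Y(-4) + O(8, 8))**2 = ((-108 + (-4)**2 - 52*(-4)) + 8)**2 = ((-108 + 16 + 208) + 8)**2 = (116 + 8)**2 = 124**2 = 15376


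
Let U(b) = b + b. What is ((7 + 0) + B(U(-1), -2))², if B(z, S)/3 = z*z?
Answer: 361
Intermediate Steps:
U(b) = 2*b
B(z, S) = 3*z² (B(z, S) = 3*(z*z) = 3*z²)
((7 + 0) + B(U(-1), -2))² = ((7 + 0) + 3*(2*(-1))²)² = (7 + 3*(-2)²)² = (7 + 3*4)² = (7 + 12)² = 19² = 361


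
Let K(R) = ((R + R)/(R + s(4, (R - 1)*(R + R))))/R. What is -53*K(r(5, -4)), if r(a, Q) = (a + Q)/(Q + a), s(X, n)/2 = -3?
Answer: 106/5 ≈ 21.200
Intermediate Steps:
s(X, n) = -6 (s(X, n) = 2*(-3) = -6)
r(a, Q) = 1 (r(a, Q) = (Q + a)/(Q + a) = 1)
K(R) = 2/(-6 + R) (K(R) = ((R + R)/(R - 6))/R = ((2*R)/(-6 + R))/R = (2*R/(-6 + R))/R = 2/(-6 + R))
-53*K(r(5, -4)) = -106/(-6 + 1) = -106/(-5) = -106*(-1)/5 = -53*(-⅖) = 106/5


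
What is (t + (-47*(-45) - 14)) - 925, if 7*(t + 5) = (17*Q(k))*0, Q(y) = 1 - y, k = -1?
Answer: 1171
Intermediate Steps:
t = -5 (t = -5 + ((17*(1 - 1*(-1)))*0)/7 = -5 + ((17*(1 + 1))*0)/7 = -5 + ((17*2)*0)/7 = -5 + (34*0)/7 = -5 + (⅐)*0 = -5 + 0 = -5)
(t + (-47*(-45) - 14)) - 925 = (-5 + (-47*(-45) - 14)) - 925 = (-5 + (2115 - 14)) - 925 = (-5 + 2101) - 925 = 2096 - 925 = 1171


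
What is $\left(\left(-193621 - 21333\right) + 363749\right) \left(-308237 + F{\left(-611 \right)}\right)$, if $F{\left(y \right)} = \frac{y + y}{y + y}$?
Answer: $-45863975620$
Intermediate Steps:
$F{\left(y \right)} = 1$ ($F{\left(y \right)} = \frac{2 y}{2 y} = 2 y \frac{1}{2 y} = 1$)
$\left(\left(-193621 - 21333\right) + 363749\right) \left(-308237 + F{\left(-611 \right)}\right) = \left(\left(-193621 - 21333\right) + 363749\right) \left(-308237 + 1\right) = \left(\left(-193621 - 21333\right) + 363749\right) \left(-308236\right) = \left(-214954 + 363749\right) \left(-308236\right) = 148795 \left(-308236\right) = -45863975620$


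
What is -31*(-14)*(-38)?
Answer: -16492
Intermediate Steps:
-31*(-14)*(-38) = 434*(-38) = -16492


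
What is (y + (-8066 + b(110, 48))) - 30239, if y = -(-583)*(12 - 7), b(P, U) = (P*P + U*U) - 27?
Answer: -21013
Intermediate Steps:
b(P, U) = -27 + P² + U² (b(P, U) = (P² + U²) - 27 = -27 + P² + U²)
y = 2915 (y = -(-583)*5 = -53*(-55) = 2915)
(y + (-8066 + b(110, 48))) - 30239 = (2915 + (-8066 + (-27 + 110² + 48²))) - 30239 = (2915 + (-8066 + (-27 + 12100 + 2304))) - 30239 = (2915 + (-8066 + 14377)) - 30239 = (2915 + 6311) - 30239 = 9226 - 30239 = -21013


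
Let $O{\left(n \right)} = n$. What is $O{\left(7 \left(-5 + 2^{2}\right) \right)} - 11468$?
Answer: $-11475$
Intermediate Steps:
$O{\left(7 \left(-5 + 2^{2}\right) \right)} - 11468 = 7 \left(-5 + 2^{2}\right) - 11468 = 7 \left(-5 + 4\right) - 11468 = 7 \left(-1\right) - 11468 = -7 - 11468 = -11475$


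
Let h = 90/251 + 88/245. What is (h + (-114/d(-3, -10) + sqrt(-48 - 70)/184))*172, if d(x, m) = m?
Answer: 128171132/61495 + 43*I*sqrt(118)/46 ≈ 2084.3 + 10.154*I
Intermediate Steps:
h = 44138/61495 (h = 90*(1/251) + 88*(1/245) = 90/251 + 88/245 = 44138/61495 ≈ 0.71775)
(h + (-114/d(-3, -10) + sqrt(-48 - 70)/184))*172 = (44138/61495 + (-114/(-10) + sqrt(-48 - 70)/184))*172 = (44138/61495 + (-114*(-1/10) + sqrt(-118)*(1/184)))*172 = (44138/61495 + (57/5 + (I*sqrt(118))*(1/184)))*172 = (44138/61495 + (57/5 + I*sqrt(118)/184))*172 = (745181/61495 + I*sqrt(118)/184)*172 = 128171132/61495 + 43*I*sqrt(118)/46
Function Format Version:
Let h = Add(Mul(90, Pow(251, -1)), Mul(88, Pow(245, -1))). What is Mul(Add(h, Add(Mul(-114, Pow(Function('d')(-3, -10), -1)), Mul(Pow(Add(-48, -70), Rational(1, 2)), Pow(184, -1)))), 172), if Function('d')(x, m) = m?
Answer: Add(Rational(128171132, 61495), Mul(Rational(43, 46), I, Pow(118, Rational(1, 2)))) ≈ Add(2084.3, Mul(10.154, I))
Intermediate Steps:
h = Rational(44138, 61495) (h = Add(Mul(90, Rational(1, 251)), Mul(88, Rational(1, 245))) = Add(Rational(90, 251), Rational(88, 245)) = Rational(44138, 61495) ≈ 0.71775)
Mul(Add(h, Add(Mul(-114, Pow(Function('d')(-3, -10), -1)), Mul(Pow(Add(-48, -70), Rational(1, 2)), Pow(184, -1)))), 172) = Mul(Add(Rational(44138, 61495), Add(Mul(-114, Pow(-10, -1)), Mul(Pow(Add(-48, -70), Rational(1, 2)), Pow(184, -1)))), 172) = Mul(Add(Rational(44138, 61495), Add(Mul(-114, Rational(-1, 10)), Mul(Pow(-118, Rational(1, 2)), Rational(1, 184)))), 172) = Mul(Add(Rational(44138, 61495), Add(Rational(57, 5), Mul(Mul(I, Pow(118, Rational(1, 2))), Rational(1, 184)))), 172) = Mul(Add(Rational(44138, 61495), Add(Rational(57, 5), Mul(Rational(1, 184), I, Pow(118, Rational(1, 2))))), 172) = Mul(Add(Rational(745181, 61495), Mul(Rational(1, 184), I, Pow(118, Rational(1, 2)))), 172) = Add(Rational(128171132, 61495), Mul(Rational(43, 46), I, Pow(118, Rational(1, 2))))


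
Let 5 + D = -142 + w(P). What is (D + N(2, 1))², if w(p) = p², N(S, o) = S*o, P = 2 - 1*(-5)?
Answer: 9216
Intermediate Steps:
P = 7 (P = 2 + 5 = 7)
D = -98 (D = -5 + (-142 + 7²) = -5 + (-142 + 49) = -5 - 93 = -98)
(D + N(2, 1))² = (-98 + 2*1)² = (-98 + 2)² = (-96)² = 9216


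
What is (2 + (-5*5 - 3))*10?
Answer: -260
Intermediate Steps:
(2 + (-5*5 - 3))*10 = (2 + (-25 - 3))*10 = (2 - 28)*10 = -26*10 = -260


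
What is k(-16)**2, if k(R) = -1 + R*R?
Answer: 65025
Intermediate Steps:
k(R) = -1 + R**2
k(-16)**2 = (-1 + (-16)**2)**2 = (-1 + 256)**2 = 255**2 = 65025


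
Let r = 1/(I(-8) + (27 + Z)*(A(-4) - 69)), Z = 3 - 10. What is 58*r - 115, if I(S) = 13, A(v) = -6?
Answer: -171063/1487 ≈ -115.04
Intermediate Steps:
Z = -7
r = -1/1487 (r = 1/(13 + (27 - 7)*(-6 - 69)) = 1/(13 + 20*(-75)) = 1/(13 - 1500) = 1/(-1487) = -1/1487 ≈ -0.00067249)
58*r - 115 = 58*(-1/1487) - 115 = -58/1487 - 115 = -171063/1487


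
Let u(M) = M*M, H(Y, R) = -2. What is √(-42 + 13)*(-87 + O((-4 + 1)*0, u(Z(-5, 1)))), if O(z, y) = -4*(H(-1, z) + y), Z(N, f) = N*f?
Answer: -179*I*√29 ≈ -963.94*I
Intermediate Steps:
u(M) = M²
O(z, y) = 8 - 4*y (O(z, y) = -4*(-2 + y) = 8 - 4*y)
√(-42 + 13)*(-87 + O((-4 + 1)*0, u(Z(-5, 1)))) = √(-42 + 13)*(-87 + (8 - 4*(-5*1)²)) = √(-29)*(-87 + (8 - 4*(-5)²)) = (I*√29)*(-87 + (8 - 4*25)) = (I*√29)*(-87 + (8 - 100)) = (I*√29)*(-87 - 92) = (I*√29)*(-179) = -179*I*√29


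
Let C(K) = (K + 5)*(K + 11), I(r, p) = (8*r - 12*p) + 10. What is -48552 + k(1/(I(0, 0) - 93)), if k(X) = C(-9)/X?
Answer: -47888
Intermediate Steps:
I(r, p) = 10 - 12*p + 8*r (I(r, p) = (-12*p + 8*r) + 10 = 10 - 12*p + 8*r)
C(K) = (5 + K)*(11 + K)
k(X) = -8/X (k(X) = (55 + (-9)**2 + 16*(-9))/X = (55 + 81 - 144)/X = -8/X)
-48552 + k(1/(I(0, 0) - 93)) = -48552 - 8/(1/((10 - 12*0 + 8*0) - 93)) = -48552 - 8/(1/((10 + 0 + 0) - 93)) = -48552 - 8/(1/(10 - 93)) = -48552 - 8/(1/(-83)) = -48552 - 8/(-1/83) = -48552 - 8*(-83) = -48552 + 664 = -47888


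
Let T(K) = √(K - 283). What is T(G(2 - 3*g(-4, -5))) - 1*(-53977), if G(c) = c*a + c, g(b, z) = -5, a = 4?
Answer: 53977 + 3*I*√22 ≈ 53977.0 + 14.071*I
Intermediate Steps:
G(c) = 5*c (G(c) = c*4 + c = 4*c + c = 5*c)
T(K) = √(-283 + K)
T(G(2 - 3*g(-4, -5))) - 1*(-53977) = √(-283 + 5*(2 - 3*(-5))) - 1*(-53977) = √(-283 + 5*(2 + 15)) + 53977 = √(-283 + 5*17) + 53977 = √(-283 + 85) + 53977 = √(-198) + 53977 = 3*I*√22 + 53977 = 53977 + 3*I*√22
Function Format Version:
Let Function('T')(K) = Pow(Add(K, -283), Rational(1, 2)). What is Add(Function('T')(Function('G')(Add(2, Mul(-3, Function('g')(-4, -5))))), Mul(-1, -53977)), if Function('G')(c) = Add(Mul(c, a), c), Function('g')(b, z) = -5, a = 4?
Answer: Add(53977, Mul(3, I, Pow(22, Rational(1, 2)))) ≈ Add(53977., Mul(14.071, I))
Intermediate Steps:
Function('G')(c) = Mul(5, c) (Function('G')(c) = Add(Mul(c, 4), c) = Add(Mul(4, c), c) = Mul(5, c))
Function('T')(K) = Pow(Add(-283, K), Rational(1, 2))
Add(Function('T')(Function('G')(Add(2, Mul(-3, Function('g')(-4, -5))))), Mul(-1, -53977)) = Add(Pow(Add(-283, Mul(5, Add(2, Mul(-3, -5)))), Rational(1, 2)), Mul(-1, -53977)) = Add(Pow(Add(-283, Mul(5, Add(2, 15))), Rational(1, 2)), 53977) = Add(Pow(Add(-283, Mul(5, 17)), Rational(1, 2)), 53977) = Add(Pow(Add(-283, 85), Rational(1, 2)), 53977) = Add(Pow(-198, Rational(1, 2)), 53977) = Add(Mul(3, I, Pow(22, Rational(1, 2))), 53977) = Add(53977, Mul(3, I, Pow(22, Rational(1, 2))))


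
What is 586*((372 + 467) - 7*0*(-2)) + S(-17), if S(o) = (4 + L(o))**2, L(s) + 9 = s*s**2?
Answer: 24678378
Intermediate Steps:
L(s) = -9 + s**3 (L(s) = -9 + s*s**2 = -9 + s**3)
S(o) = (-5 + o**3)**2 (S(o) = (4 + (-9 + o**3))**2 = (-5 + o**3)**2)
586*((372 + 467) - 7*0*(-2)) + S(-17) = 586*((372 + 467) - 7*0*(-2)) + (-5 + (-17)**3)**2 = 586*(839 + 0*(-2)) + (-5 - 4913)**2 = 586*(839 + 0) + (-4918)**2 = 586*839 + 24186724 = 491654 + 24186724 = 24678378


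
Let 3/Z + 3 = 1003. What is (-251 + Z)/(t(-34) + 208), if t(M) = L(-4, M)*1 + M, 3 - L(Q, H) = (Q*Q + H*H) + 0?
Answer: 250997/995000 ≈ 0.25226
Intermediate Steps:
Z = 3/1000 (Z = 3/(-3 + 1003) = 3/1000 ≈ 0.0030000)
L(Q, H) = 3 - H² - Q² (L(Q, H) = 3 - ((Q*Q + H*H) + 0) = 3 - ((Q² + H²) + 0) = 3 - ((H² + Q²) + 0) = 3 - (H² + Q²) = 3 + (-H² - Q²) = 3 - H² - Q²)
t(M) = -13 + M - M² (t(M) = (3 - M² - 1*(-4)²)*1 + M = (3 - M² - 1*16)*1 + M = (3 - M² - 16)*1 + M = (-13 - M²)*1 + M = (-13 - M²) + M = -13 + M - M²)
(-251 + Z)/(t(-34) + 208) = (-251 + 3/1000)/((-13 - 34 - 1*(-34)²) + 208) = -250997/(1000*((-13 - 34 - 1*1156) + 208)) = -250997/(1000*((-13 - 34 - 1156) + 208)) = -250997/(1000*(-1203 + 208)) = -250997/1000/(-995) = -250997/1000*(-1/995) = 250997/995000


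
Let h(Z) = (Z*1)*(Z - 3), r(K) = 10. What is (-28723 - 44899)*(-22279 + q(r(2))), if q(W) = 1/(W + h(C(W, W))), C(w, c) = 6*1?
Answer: 22963106721/14 ≈ 1.6402e+9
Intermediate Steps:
C(w, c) = 6
h(Z) = Z*(-3 + Z)
q(W) = 1/(18 + W) (q(W) = 1/(W + 6*(-3 + 6)) = 1/(W + 6*3) = 1/(W + 18) = 1/(18 + W))
(-28723 - 44899)*(-22279 + q(r(2))) = (-28723 - 44899)*(-22279 + 1/(18 + 10)) = -73622*(-22279 + 1/28) = -73622*(-623811/28) = 22963106721/14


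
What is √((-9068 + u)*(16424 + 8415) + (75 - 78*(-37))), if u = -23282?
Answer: I*√803538689 ≈ 28347.0*I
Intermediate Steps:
√((-9068 + u)*(16424 + 8415) + (75 - 78*(-37))) = √((-9068 - 23282)*(16424 + 8415) + (75 - 78*(-37))) = √(-32350*24839 + (75 + 2886)) = √(-803541650 + 2961) = √(-803538689) = I*√803538689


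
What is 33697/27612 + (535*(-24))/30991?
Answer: 689765647/855723492 ≈ 0.80606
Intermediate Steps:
33697/27612 + (535*(-24))/30991 = 33697*(1/27612) - 12840*1/30991 = 33697/27612 - 12840/30991 = 689765647/855723492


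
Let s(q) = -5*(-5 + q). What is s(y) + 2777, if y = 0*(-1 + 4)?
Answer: 2802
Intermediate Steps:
y = 0 (y = 0*3 = 0)
s(q) = 25 - 5*q
s(y) + 2777 = (25 - 5*0) + 2777 = (25 + 0) + 2777 = 25 + 2777 = 2802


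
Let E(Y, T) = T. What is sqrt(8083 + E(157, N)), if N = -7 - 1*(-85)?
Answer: sqrt(8161) ≈ 90.338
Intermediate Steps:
N = 78 (N = -7 + 85 = 78)
sqrt(8083 + E(157, N)) = sqrt(8083 + 78) = sqrt(8161)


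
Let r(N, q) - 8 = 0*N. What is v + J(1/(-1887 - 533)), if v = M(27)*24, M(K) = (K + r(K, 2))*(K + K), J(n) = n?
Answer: 109771199/2420 ≈ 45360.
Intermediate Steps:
r(N, q) = 8 (r(N, q) = 8 + 0*N = 8 + 0 = 8)
M(K) = 2*K*(8 + K) (M(K) = (K + 8)*(K + K) = (8 + K)*(2*K) = 2*K*(8 + K))
v = 45360 (v = (2*27*(8 + 27))*24 = (2*27*35)*24 = 1890*24 = 45360)
v + J(1/(-1887 - 533)) = 45360 + 1/(-1887 - 533) = 45360 + 1/(-2420) = 45360 - 1/2420 = 109771199/2420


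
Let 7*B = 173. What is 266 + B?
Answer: 2035/7 ≈ 290.71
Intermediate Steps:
B = 173/7 (B = (1/7)*173 = 173/7 ≈ 24.714)
266 + B = 266 + 173/7 = 2035/7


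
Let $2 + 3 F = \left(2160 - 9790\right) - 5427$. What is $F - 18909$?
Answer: $-23262$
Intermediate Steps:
$F = -4353$ ($F = - \frac{2}{3} + \frac{\left(2160 - 9790\right) - 5427}{3} = - \frac{2}{3} + \frac{-7630 - 5427}{3} = - \frac{2}{3} + \frac{1}{3} \left(-13057\right) = - \frac{2}{3} - \frac{13057}{3} = -4353$)
$F - 18909 = -4353 - 18909 = -23262$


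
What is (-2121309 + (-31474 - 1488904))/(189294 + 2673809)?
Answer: -3641687/2863103 ≈ -1.2719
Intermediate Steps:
(-2121309 + (-31474 - 1488904))/(189294 + 2673809) = (-2121309 - 1520378)/2863103 = -3641687*1/2863103 = -3641687/2863103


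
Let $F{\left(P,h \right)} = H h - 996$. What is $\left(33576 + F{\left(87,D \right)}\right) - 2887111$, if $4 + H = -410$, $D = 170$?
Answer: $-2924911$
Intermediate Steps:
$H = -414$ ($H = -4 - 410 = -414$)
$F{\left(P,h \right)} = -996 - 414 h$ ($F{\left(P,h \right)} = - 414 h - 996 = -996 - 414 h$)
$\left(33576 + F{\left(87,D \right)}\right) - 2887111 = \left(33576 - 71376\right) - 2887111 = -37800 - 2887111 = -2924911$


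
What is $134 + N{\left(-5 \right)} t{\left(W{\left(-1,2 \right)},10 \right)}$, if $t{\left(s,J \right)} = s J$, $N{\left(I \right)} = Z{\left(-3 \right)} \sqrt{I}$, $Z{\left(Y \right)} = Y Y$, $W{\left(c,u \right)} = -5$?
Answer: $134 - 450 i \sqrt{5} \approx 134.0 - 1006.2 i$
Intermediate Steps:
$Z{\left(Y \right)} = Y^{2}$
$N{\left(I \right)} = 9 \sqrt{I}$ ($N{\left(I \right)} = \left(-3\right)^{2} \sqrt{I} = 9 \sqrt{I}$)
$t{\left(s,J \right)} = J s$
$134 + N{\left(-5 \right)} t{\left(W{\left(-1,2 \right)},10 \right)} = 134 + 9 \sqrt{-5} \cdot 10 \left(-5\right) = 134 + 9 i \sqrt{5} \left(-50\right) = 134 - 450 i \sqrt{5}$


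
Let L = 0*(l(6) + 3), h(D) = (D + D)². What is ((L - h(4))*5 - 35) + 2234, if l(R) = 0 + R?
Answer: 1879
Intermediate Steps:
h(D) = 4*D² (h(D) = (2*D)² = 4*D²)
l(R) = R
L = 0 (L = 0*(6 + 3) = 0*9 = 0)
((L - h(4))*5 - 35) + 2234 = ((0 - 4*4²)*5 - 35) + 2234 = ((0 - 4*16)*5 - 35) + 2234 = ((0 - 1*64)*5 - 35) + 2234 = ((0 - 64)*5 - 35) + 2234 = (-64*5 - 35) + 2234 = (-320 - 35) + 2234 = -355 + 2234 = 1879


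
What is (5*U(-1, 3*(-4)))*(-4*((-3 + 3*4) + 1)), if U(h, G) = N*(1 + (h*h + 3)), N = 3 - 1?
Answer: -2000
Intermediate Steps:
N = 2
U(h, G) = 8 + 2*h**2 (U(h, G) = 2*(1 + (h*h + 3)) = 2*(1 + (h**2 + 3)) = 2*(1 + (3 + h**2)) = 2*(4 + h**2) = 8 + 2*h**2)
(5*U(-1, 3*(-4)))*(-4*((-3 + 3*4) + 1)) = (5*(8 + 2*(-1)**2))*(-4*((-3 + 3*4) + 1)) = (5*(8 + 2*1))*(-4*((-3 + 12) + 1)) = (5*(8 + 2))*(-4*(9 + 1)) = (5*10)*(-4*10) = 50*(-40) = -2000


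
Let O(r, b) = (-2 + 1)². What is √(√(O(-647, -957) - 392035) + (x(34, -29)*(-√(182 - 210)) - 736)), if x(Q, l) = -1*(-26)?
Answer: √(-736 + I*√392034 - 52*I*√7) ≈ 8.5845 + 28.455*I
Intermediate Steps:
O(r, b) = 1 (O(r, b) = (-1)² = 1)
x(Q, l) = 26
√(√(O(-647, -957) - 392035) + (x(34, -29)*(-√(182 - 210)) - 736)) = √(√(1 - 392035) + (26*(-√(182 - 210)) - 736)) = √(√(-392034) + (26*(-√(-28)) - 736)) = √(I*√392034 + (26*(-2*I*√7) - 736)) = √(I*√392034 + (-52*I*√7 - 736)) = √(I*√392034 + (-736 - 52*I*√7)) = √(-736 + I*√392034 - 52*I*√7)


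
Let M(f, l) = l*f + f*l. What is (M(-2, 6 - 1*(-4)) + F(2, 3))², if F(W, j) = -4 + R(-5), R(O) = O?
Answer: 2401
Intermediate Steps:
F(W, j) = -9 (F(W, j) = -4 - 5 = -9)
M(f, l) = 2*f*l (M(f, l) = f*l + f*l = 2*f*l)
(M(-2, 6 - 1*(-4)) + F(2, 3))² = (2*(-2)*(6 - 1*(-4)) - 9)² = (2*(-2)*(6 + 4) - 9)² = (2*(-2)*10 - 9)² = (-40 - 9)² = (-49)² = 2401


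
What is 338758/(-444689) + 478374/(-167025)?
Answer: -12824224316/3536865725 ≈ -3.6259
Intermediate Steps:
338758/(-444689) + 478374/(-167025) = 338758*(-1/444689) + 478374*(-1/167025) = -48394/63527 - 159458/55675 = -12824224316/3536865725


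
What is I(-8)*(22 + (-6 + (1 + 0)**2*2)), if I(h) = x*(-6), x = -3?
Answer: 324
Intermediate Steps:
I(h) = 18 (I(h) = -3*(-6) = 18)
I(-8)*(22 + (-6 + (1 + 0)**2*2)) = 18*(22 + (-6 + (1 + 0)**2*2)) = 18*(22 + (-6 + 1**2*2)) = 18*(22 + (-6 + 1*2)) = 18*(22 + (-6 + 2)) = 18*(22 - 4) = 18*18 = 324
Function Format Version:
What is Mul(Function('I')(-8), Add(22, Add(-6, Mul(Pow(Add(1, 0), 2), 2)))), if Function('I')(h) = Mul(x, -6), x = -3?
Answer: 324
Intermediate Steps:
Function('I')(h) = 18 (Function('I')(h) = Mul(-3, -6) = 18)
Mul(Function('I')(-8), Add(22, Add(-6, Mul(Pow(Add(1, 0), 2), 2)))) = Mul(18, Add(22, Add(-6, Mul(Pow(Add(1, 0), 2), 2)))) = Mul(18, Add(22, Add(-6, Mul(Pow(1, 2), 2)))) = Mul(18, Add(22, Add(-6, Mul(1, 2)))) = Mul(18, Add(22, Add(-6, 2))) = Mul(18, Add(22, -4)) = Mul(18, 18) = 324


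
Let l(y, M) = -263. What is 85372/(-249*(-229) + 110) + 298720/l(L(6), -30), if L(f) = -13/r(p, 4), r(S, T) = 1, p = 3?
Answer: -17043719484/15025453 ≈ -1134.3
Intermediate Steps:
L(f) = -13 (L(f) = -13/1 = -13*1 = -13)
85372/(-249*(-229) + 110) + 298720/l(L(6), -30) = 85372/(-249*(-229) + 110) + 298720/(-263) = 85372/(57021 + 110) + 298720*(-1/263) = 85372/57131 - 298720/263 = -17043719484/15025453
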